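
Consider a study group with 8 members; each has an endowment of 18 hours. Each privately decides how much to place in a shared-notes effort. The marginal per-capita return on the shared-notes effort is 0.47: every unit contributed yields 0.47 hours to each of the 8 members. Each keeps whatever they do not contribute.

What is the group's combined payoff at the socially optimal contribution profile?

541.44 hours

Each contributed unit returns 3.760 to the group as a whole (0.47 to each of 8 players), which exceeds 1, so the social optimum is full contribution: group total = 3.760 × 144 = 541.44.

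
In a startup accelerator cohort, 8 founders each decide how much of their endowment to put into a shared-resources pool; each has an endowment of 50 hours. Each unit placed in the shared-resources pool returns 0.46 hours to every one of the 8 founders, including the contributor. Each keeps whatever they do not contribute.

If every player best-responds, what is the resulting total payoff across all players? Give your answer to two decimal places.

400.00 hours

The private return per contributed unit is 0.46 < 1, so contributing 0 is dominant for every player. At the Nash equilibrium everyone keeps their 50, and the group total is 8 × 50 = 400.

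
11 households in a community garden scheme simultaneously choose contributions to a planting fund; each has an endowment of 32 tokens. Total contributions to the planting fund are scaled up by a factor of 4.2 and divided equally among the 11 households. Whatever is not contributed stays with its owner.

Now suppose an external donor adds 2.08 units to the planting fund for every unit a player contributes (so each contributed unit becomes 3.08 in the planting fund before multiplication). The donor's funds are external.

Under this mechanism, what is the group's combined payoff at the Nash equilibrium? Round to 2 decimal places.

Under the mechanism each unit contributed yields 4.2 × 3.08 / 11 = 1.1760 back to its contributor per unit of net cost, which exceeds 1, making full contribution the dominant choice for everyone.
At the Nash equilibrium everyone contributes 32. Group total payoff = 4.2 × 3.08 × 352 = 4553.47.

4553.47 tokens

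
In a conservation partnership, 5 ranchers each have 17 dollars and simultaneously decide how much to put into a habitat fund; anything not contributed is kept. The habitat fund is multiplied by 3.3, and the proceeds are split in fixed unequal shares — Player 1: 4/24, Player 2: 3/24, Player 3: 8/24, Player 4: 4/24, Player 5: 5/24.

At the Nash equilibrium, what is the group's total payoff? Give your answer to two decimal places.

Each unit j contributes comes back to j as 3.3 × (j's share), so j prefers to contribute only if that share exceeds 1/3.3 = 0.3030; otherwise keeping the unit dominates.
Player 3 alone (share 8/24) is above the threshold, contributing 17; the remaining 4 contribute 0. Total contributed: 17.
The habitat fund pays out 3.3 × 17 = 56.10 in total (split across the unequal shares, but the aggregate is all that matters for the group sum).
The 4 free-riders keep 17 each, adding 68. Group total = 68 + 56.10 = 124.10.

124.10 dollars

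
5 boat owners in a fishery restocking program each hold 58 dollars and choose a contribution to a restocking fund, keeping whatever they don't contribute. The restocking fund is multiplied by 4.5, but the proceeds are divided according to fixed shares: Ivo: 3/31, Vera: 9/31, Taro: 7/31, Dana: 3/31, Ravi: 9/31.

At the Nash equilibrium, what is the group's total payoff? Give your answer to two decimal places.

Player j's private return per contributed unit is 4.5 × (j's share). Contributing is weakly dominant for j when that share is at least 1/4.5 = 0.2222, and contributing 0 is dominant otherwise.
Vera, Taro and Ravi clear that bar, contributing 58 each; the remaining 2 contribute 0. Total contributed: 174.
The restocking fund pays out 4.5 × 174 = 783.00 in total (split across the unequal shares, but the aggregate is all that matters for the group sum).
The 2 free-riders keep 58 each, adding 116. Group total = 116 + 783.00 = 899.00.

899.00 dollars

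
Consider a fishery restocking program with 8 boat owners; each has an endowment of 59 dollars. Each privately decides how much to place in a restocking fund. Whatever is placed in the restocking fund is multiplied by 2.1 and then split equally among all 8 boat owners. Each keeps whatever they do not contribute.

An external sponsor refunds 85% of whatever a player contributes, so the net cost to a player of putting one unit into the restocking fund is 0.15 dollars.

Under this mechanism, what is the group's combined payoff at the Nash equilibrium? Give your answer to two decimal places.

With the mechanism, a contributed unit returns (2.1/8) / 0.15 = 1.7500 per unit of net cost to the contributor — now above 1 — so contributing fully is weakly dominant for every player.
At the Nash equilibrium everyone contributes 59. Group total payoff = 8 × (59 × 0.85 + 2.1 × 59) = 1392.40.

1392.40 dollars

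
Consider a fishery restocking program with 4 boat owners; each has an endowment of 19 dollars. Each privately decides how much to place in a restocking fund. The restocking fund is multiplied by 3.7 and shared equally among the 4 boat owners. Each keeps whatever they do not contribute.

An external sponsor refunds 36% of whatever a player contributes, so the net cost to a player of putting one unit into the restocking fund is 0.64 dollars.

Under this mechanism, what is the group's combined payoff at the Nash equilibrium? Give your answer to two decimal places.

The effective private return per unit is now (3.7/4) / 0.64 = 1.4453 > 1, so every player's dominant strategy flips to full contribution.
At the Nash equilibrium everyone contributes 19. Group total payoff = 4 × (19 × 0.36 + 3.7 × 19) = 308.56.

308.56 dollars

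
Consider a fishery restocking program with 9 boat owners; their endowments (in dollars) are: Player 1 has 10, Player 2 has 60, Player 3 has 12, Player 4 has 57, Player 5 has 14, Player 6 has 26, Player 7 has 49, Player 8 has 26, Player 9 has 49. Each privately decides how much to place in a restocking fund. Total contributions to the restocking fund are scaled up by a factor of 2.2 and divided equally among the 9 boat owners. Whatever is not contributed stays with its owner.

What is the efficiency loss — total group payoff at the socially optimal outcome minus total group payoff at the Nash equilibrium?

The private return per contributed unit is 2.2/9 = 0.2444 < 1 for every player regardless of endowment, so the Nash equilibrium is zero contribution and the group total is Σ E_j = 10 + 60 + 12 + 57 + 14 + 26 + 49 + 26 + 49 = 303.
Each contributed unit returns 2.200 to the group, so the social optimum is full contribution by everyone: group total = 2.200 × 303 = 666.60.
Efficiency loss = (2.200 − 1) × 303 = 363.60.

363.60 dollars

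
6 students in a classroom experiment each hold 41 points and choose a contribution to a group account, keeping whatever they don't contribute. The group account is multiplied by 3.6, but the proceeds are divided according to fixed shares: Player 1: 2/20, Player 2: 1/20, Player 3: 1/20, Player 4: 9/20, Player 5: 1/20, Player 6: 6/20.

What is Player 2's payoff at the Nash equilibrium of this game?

Each unit j contributes comes back to j as 3.6 × (j's share), so j prefers to contribute only if that share exceeds 1/3.6 = 0.2778; otherwise keeping the unit dominates.
The shares above 0.2778 belong to Player 4 and Player 6, contributing 41 each; the remaining 4 contribute 0. Total contributed: 82.
Player 2 keeps 41 and receives 3.6 × 82 × 1/20 = 14.76 from the group account, for a payoff of 55.76.

55.76 points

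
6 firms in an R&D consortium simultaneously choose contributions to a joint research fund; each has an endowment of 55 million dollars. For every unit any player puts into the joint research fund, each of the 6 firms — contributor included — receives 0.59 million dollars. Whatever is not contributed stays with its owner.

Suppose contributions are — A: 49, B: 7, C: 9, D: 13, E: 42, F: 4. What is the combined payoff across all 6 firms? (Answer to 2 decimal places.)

644.96 million dollars

Total contributed: 49 + 7 + 9 + 13 + 42 + 4 = 124; total kept: 6 × 55 − 124 = 206.
The joint research fund pays out 0.59 × 6 × 124 = 438.96 in aggregate.
Group total = 206 + 438.96 = 644.96.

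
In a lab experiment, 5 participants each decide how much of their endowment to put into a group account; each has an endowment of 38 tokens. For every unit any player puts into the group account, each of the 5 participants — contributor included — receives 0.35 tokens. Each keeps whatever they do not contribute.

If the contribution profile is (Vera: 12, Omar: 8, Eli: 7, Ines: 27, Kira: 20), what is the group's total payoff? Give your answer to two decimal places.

Total contributed: 12 + 8 + 7 + 27 + 20 = 74; total kept: 5 × 38 − 74 = 116.
The group account pays out 0.35 × 5 × 74 = 129.50 in aggregate.
Group total = 116 + 129.50 = 245.50.

245.50 tokens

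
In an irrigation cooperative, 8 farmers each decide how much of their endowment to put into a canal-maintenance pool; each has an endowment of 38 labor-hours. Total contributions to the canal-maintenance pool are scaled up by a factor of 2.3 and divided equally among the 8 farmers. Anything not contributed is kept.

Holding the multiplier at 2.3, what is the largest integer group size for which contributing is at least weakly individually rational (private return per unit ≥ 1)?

Private return per unit is 2.3/(group size), which is ≥ 1 whenever the group size is ≤ 2.3.
The largest such integer is 2.

2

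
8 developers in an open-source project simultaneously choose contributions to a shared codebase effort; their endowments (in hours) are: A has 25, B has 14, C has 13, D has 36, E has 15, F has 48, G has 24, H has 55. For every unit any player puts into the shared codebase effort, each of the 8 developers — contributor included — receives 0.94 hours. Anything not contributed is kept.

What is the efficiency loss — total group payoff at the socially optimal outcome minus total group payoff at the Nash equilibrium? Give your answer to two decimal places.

The private return per contributed unit is 0.94 < 1 for everyone, so the Nash equilibrium is zero contribution and the group total is Σ E_j = 25 + 14 + 13 + 36 + 15 + 48 + 24 + 55 = 230.
Each contributed unit returns 7.520 to the group, so the social optimum is full contribution by everyone: group total = 7.520 × 230 = 1729.60.
Efficiency loss = (7.520 − 1) × 230 = 1499.60.

1499.60 hours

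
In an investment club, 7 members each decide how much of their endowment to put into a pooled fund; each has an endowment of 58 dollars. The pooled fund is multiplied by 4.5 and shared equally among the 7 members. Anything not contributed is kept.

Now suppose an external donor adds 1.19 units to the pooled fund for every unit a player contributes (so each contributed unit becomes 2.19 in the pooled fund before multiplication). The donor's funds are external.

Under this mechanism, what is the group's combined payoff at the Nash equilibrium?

4001.13 dollars

The effective private return per unit is now 4.5 × 2.19 / 7 = 1.4079 > 1, so every player's dominant strategy flips to full contribution.
So the Nash equilibrium is full contribution by all 7; the group earns 4.5 × 2.19 × 406 = 4001.13.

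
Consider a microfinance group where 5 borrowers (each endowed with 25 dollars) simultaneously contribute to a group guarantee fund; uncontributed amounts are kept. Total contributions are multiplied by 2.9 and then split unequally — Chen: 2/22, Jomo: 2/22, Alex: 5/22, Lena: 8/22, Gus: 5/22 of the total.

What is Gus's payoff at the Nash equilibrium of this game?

Player j's private return per contributed unit is 2.9 × (j's share). Contributing is weakly dominant for j when that share is at least 1/2.9 = 0.3448, and contributing 0 is dominant otherwise.
Lena alone (share 8/22) is above the threshold, contributing 25; the remaining 4 contribute 0. Total contributed: 25.
Gus keeps 25 and receives 2.9 × 25 × 5/22 = 16.48 from the group guarantee fund, for a payoff of 41.48.

41.48 dollars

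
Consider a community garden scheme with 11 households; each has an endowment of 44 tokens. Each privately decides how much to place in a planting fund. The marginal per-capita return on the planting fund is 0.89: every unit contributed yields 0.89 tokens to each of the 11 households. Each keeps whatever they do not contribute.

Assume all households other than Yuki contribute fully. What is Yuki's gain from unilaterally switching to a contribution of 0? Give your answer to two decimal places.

4.84 tokens

Switching from a contribution of 44 to 0 lets Yuki keep an extra 44 tokens, but lowers the planting fund by 44, which costs Yuki their own share of that drop: 0.89 × 44 = 39.16.
Net gain = 44 − 39.16 = 4.84. The private return per contributed unit (0.89) is below 1, so free-riding is indeed the best response regardless of what the others do.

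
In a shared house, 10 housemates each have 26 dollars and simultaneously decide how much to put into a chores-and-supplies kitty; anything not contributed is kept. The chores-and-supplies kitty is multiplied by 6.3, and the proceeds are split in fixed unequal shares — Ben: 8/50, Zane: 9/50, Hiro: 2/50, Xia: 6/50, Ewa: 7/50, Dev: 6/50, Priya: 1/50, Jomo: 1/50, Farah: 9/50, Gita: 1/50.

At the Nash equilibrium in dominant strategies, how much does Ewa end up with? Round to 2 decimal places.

A player with share s gets back 6.3·s per unit contributed, so full contribution is dominant for anyone with s > 1/6.3 = 0.1587 and zero contribution is dominant for anyone below.
The shares above 0.1587 belong to Ben, Zane and Farah, contributing 26 each; the remaining 7 contribute 0. Total contributed: 78.
Ewa keeps 26 and receives 6.3 × 78 × 7/50 = 68.80 from the chores-and-supplies kitty, for a payoff of 94.80.

94.80 dollars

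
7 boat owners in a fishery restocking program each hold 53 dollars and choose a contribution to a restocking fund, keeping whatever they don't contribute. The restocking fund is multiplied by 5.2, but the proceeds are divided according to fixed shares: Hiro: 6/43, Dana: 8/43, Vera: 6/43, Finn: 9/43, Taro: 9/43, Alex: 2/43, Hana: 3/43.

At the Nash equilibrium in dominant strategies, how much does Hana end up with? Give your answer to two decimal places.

91.46 dollars

For player j, contributing a unit is worthwhile iff 5.2 × (j's share) ≥ 1, i.e. iff j's share is at least 0.1923.
The shares above 0.1923 belong to Finn and Taro, contributing 53 each; the remaining 5 contribute 0. Total contributed: 106.
Hana keeps 53 and receives 5.2 × 106 × 3/43 = 38.46 from the restocking fund, for a payoff of 91.46.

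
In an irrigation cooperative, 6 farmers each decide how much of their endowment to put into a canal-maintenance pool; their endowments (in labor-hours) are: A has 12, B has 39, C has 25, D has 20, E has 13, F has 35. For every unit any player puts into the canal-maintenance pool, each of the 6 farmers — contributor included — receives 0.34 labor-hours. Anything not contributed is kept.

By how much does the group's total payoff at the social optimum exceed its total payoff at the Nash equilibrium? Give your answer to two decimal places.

The private return per contributed unit is 0.34 < 1 for everyone, so the Nash equilibrium is zero contribution and the group total is Σ E_j = 12 + 39 + 25 + 20 + 13 + 35 = 144.
Each contributed unit returns 2.040 to the group, so the social optimum is full contribution by everyone: group total = 2.040 × 144 = 293.76.
Efficiency loss = (2.040 − 1) × 144 = 149.76.

149.76 labor-hours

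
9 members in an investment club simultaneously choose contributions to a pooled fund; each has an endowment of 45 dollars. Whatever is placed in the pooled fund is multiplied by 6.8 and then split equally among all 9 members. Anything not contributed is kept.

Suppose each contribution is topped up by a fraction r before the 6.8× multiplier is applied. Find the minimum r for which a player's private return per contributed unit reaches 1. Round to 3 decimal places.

0.324

With matching at rate r, one contributed unit becomes (1 + r) in the pooled fund and returns 6.8 × (1 + r) / 9 to the contributor.
Setting this equal to 1: 1 + r = 9/6.8 = 1.3235.
So the minimum matching rate is r = 1.3235 − 1 = 0.324.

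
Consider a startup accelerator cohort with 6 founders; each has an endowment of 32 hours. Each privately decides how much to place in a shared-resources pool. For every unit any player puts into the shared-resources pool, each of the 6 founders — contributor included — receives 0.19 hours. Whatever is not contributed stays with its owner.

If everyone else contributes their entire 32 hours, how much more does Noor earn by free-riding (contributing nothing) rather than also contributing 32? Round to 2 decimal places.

25.92 hours

Switching from a contribution of 32 to 0 lets Noor keep an extra 32 hours, but lowers the shared-resources pool by 32, which costs Noor their own share of that drop: 0.19 × 32 = 6.08.
Net gain = 32 − 6.08 = 25.92. The private return per contributed unit (0.19) is below 1, so free-riding is indeed the best response regardless of what the others do.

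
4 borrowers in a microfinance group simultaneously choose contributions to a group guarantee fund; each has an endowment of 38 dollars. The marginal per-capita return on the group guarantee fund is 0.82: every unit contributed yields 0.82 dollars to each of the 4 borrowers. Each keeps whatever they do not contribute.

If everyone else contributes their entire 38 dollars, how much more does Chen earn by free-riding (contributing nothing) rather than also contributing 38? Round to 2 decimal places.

Switching from a contribution of 38 to 0 lets Chen keep an extra 38 dollars, but lowers the group guarantee fund by 38, which costs Chen their own share of that drop: 0.82 × 38 = 31.16.
Net gain = 38 − 31.16 = 6.84. The private return per contributed unit (0.82) is below 1, so free-riding is indeed the best response regardless of what the others do.

6.84 dollars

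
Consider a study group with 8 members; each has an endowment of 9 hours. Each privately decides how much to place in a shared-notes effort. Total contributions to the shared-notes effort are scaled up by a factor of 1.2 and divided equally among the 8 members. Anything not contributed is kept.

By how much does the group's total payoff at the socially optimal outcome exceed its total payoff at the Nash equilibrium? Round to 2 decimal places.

Each contributed unit returns 1.2/8 = 0.1500 to its contributor — below 1 — so contributing 0 is dominant for every player. At the Nash equilibrium everyone keeps their 9, and the group total is 8 × 9 = 72.
Each contributed unit returns 1.200 to the group as a whole (0.1500 to each of 8 players), which exceeds 1, so the social optimum is full contribution: group total = 1.200 × 72 = 86.40.
Efficiency loss = 86.40 − 72 = 14.40.

14.40 hours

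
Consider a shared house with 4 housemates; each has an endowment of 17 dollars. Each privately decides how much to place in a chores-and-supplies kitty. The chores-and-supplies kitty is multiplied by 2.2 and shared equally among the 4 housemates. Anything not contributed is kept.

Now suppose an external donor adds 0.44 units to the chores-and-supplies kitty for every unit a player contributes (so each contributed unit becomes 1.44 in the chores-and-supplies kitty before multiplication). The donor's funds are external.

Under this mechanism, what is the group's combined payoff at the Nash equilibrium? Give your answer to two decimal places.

68.00 dollars

With the mechanism, a contributed unit returns 2.2 × 1.44 / 4 = 0.7920 per unit of net cost — still below 1 — so contributing 0 remains dominant for every player.
Everyone keeps their endowment and the group total is 4 × 17 = 68.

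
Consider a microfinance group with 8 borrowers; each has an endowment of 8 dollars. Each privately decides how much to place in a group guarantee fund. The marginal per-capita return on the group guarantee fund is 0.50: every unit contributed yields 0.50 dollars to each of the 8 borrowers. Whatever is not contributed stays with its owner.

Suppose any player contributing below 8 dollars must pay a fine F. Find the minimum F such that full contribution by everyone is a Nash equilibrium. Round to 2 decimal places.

Given the others contribute fully, the best deviation is to contribute 0 (any partial contribution still incurs the fine and gives up units whose private return 0.50 is below 1).
Deviating from 8 to 0 saves 8 dollars but forfeits the deviator's share of the drop in the group guarantee fund: 0.50 × 8 = 4.00.
So the deviation gain is 8 − 4.00 = 4.00, and the fine must be at least 4.00 dollars to wipe it out.

4.00 dollars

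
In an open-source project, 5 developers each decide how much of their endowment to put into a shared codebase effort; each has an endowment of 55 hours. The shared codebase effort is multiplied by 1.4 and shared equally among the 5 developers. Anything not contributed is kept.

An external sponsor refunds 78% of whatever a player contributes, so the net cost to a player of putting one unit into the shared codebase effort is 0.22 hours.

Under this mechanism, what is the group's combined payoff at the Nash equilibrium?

599.50 hours

Under the mechanism each unit contributed yields (1.4/5) / 0.22 = 1.2727 back to its contributor per unit of net cost, which exceeds 1, making full contribution the dominant choice for everyone.
At the Nash equilibrium everyone contributes 55. Group total payoff = 5 × (55 × 0.78 + 1.4 × 55) = 599.50.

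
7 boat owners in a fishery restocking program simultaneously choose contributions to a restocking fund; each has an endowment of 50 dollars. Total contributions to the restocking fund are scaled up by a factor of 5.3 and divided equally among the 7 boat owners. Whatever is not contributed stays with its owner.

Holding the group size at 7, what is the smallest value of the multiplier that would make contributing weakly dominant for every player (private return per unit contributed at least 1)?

A contributed unit returns (multiplier)/7 to its contributor.
This reaches 1 exactly when the multiplier is 7.

7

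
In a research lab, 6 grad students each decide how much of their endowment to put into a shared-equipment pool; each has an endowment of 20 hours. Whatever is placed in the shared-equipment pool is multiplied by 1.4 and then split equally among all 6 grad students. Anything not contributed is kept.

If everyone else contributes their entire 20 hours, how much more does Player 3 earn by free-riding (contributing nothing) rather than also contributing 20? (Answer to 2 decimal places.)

Switching from a contribution of 20 to 0 lets Player 3 keep an extra 20 hours, but lowers the shared-equipment pool by 20, which costs Player 3 their own share of that drop: 1.4/6 × 20 = 4.67.
Net gain = 20 − 4.67 = 15.33. The private return per contributed unit (0.2333) is below 1, so free-riding is indeed the best response regardless of what the others do.

15.33 hours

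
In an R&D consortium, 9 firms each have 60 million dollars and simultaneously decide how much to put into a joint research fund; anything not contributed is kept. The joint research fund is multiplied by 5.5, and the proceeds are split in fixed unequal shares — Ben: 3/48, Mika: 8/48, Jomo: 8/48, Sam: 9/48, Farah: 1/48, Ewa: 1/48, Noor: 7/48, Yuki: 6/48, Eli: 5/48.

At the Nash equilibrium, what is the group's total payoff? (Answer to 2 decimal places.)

810.00 million dollars

Player j's private return per contributed unit is 5.5 × (j's share). Contributing is weakly dominant for j when that share is at least 1/5.5 = 0.1818, and contributing 0 is dominant otherwise.
Only Sam (9/48) clears that bar, contributing 60; the remaining 8 contribute 0. Total contributed: 60.
The joint research fund pays out 5.5 × 60 = 330.00 in total (split across the unequal shares, but the aggregate is all that matters for the group sum).
The 8 free-riders keep 60 each, adding 480. Group total = 480 + 330.00 = 810.00.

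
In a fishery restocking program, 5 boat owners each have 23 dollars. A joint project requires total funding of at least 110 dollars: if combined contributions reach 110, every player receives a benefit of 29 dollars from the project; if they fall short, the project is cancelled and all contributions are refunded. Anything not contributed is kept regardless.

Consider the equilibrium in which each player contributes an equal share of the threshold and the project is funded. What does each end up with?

30 dollars

Equal share of the threshold: 110/5 = 22.
At this profile no one gains by cutting their contribution: any cut drops the total below 110, the project is cancelled, contributions are refunded, and the deviator ends with 23, which is less than 23 − 22 + 29 = 30. Contributing more than 22 just wastes the excess. So contributing exactly 22 is a best response.
Each player's payoff: 23 − 22 + 29 = 30.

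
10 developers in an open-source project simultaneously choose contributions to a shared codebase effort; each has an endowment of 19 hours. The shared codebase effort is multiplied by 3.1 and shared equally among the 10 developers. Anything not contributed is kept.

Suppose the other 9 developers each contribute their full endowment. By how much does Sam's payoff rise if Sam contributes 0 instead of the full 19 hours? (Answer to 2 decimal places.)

13.11 hours

Switching from a contribution of 19 to 0 lets Sam keep an extra 19 hours, but lowers the shared codebase effort by 19, which costs Sam their own share of that drop: 3.1/10 × 19 = 5.89.
Net gain = 19 − 5.89 = 13.11. The private return per contributed unit (0.3100) is below 1, so free-riding is indeed the best response regardless of what the others do.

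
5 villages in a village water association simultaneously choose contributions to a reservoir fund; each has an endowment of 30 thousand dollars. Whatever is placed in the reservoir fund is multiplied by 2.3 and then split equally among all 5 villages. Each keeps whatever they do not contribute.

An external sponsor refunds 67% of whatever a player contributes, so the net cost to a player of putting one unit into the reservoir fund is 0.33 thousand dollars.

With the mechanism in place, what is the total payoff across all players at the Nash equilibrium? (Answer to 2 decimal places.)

445.50 thousand dollars

With the mechanism, a contributed unit returns (2.3/5) / 0.33 = 1.3939 per unit of net cost to the contributor — now above 1 — so contributing fully is weakly dominant for every player.
At the Nash equilibrium everyone contributes 30. Group total payoff = 5 × (30 × 0.67 + 2.3 × 30) = 445.50.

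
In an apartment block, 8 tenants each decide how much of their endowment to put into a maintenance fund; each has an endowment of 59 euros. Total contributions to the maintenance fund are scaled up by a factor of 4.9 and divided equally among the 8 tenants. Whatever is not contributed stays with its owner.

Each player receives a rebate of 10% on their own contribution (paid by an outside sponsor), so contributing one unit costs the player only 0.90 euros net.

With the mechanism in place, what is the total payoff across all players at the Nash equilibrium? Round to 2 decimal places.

The effective private return is (4.9/8) / 0.90 = 0.6806, which is still under 1, so the mechanism doesn't change anyone's dominant strategy: zero contribution.
At the Nash equilibrium no one contributes; group total payoff = 8 × 59 = 472.

472.00 euros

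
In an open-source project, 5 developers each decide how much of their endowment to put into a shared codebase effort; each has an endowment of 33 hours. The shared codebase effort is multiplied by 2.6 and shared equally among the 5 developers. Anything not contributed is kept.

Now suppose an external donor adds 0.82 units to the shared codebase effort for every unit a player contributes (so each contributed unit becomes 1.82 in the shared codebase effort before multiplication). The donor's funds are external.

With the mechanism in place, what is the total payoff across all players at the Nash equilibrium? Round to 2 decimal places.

Even with the mechanism, each unit contributed returns only 2.6 × 1.82 / 5 = 0.9464 per unit of net cost, so contributing nothing is still dominant.
At the Nash equilibrium no one contributes; group total payoff = 5 × 33 = 165.

165.00 hours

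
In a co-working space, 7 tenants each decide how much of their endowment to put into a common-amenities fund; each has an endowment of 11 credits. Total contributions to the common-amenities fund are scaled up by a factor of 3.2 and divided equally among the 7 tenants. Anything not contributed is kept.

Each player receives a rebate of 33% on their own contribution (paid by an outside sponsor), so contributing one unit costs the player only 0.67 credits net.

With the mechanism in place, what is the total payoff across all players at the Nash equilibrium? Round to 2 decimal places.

77.00 credits

Even with the mechanism, each unit contributed returns only (3.2/7) / 0.67 = 0.6823 per unit of net cost, so contributing nothing is still dominant.
At the Nash equilibrium no one contributes; group total payoff = 7 × 11 = 77.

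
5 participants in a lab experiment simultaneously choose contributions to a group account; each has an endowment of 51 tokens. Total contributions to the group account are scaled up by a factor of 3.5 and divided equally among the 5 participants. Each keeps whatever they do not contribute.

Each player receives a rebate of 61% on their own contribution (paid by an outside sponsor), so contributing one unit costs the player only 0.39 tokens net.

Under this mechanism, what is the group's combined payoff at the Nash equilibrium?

1048.05 tokens

The effective private return per unit is now (3.5/5) / 0.39 = 1.7949 > 1, so every player's dominant strategy flips to full contribution.
So the Nash equilibrium is full contribution by all 5; the group earns 5 × (51 × 0.61 + 3.5 × 51) = 1048.05.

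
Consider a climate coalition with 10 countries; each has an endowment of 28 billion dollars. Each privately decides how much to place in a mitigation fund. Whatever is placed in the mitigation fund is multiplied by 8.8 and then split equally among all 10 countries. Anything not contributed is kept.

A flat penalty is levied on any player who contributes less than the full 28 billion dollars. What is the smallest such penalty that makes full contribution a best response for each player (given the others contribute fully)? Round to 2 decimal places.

Given the others contribute fully, the best deviation is to contribute 0 (any partial contribution still incurs the fine and gives up units whose private return 0.8800 is below 1).
Deviating from 28 to 0 saves 28 billion dollars but forfeits the deviator's share of the drop in the mitigation fund: 8.8/10 × 28 = 24.64.
So the deviation gain is 28 − 24.64 = 3.36, and the fine must be at least 3.36 billion dollars to wipe it out.

3.36 billion dollars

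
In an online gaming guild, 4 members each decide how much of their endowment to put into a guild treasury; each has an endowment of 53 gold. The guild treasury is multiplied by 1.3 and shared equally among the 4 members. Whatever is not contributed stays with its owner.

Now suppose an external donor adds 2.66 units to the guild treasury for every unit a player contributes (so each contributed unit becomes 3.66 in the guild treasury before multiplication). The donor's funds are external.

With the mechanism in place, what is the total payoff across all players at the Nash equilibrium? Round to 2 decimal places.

The effective private return per unit is now 1.3 × 3.66 / 4 = 1.1895 > 1, so every player's dominant strategy flips to full contribution.
At the Nash equilibrium everyone contributes 53. Group total payoff = 1.3 × 3.66 × 212 = 1008.70.

1008.70 gold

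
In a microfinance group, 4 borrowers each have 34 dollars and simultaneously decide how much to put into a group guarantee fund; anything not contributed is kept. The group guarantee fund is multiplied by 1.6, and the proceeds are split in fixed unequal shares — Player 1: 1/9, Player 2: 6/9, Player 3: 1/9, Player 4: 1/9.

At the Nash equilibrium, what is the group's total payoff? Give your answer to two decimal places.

A player with share s gets back 1.6·s per unit contributed, so full contribution is dominant for anyone with s > 1/1.6 = 0.6250 and zero contribution is dominant for anyone below.
The only share above 0.6250 is Player 2's 6/9, contributing 34; the remaining 3 contribute 0. Total contributed: 34.
The group guarantee fund pays out 1.6 × 34 = 54.40 in total (split across the unequal shares, but the aggregate is all that matters for the group sum).
The 3 free-riders keep 34 each, adding 102. Group total = 102 + 54.40 = 156.40.

156.40 dollars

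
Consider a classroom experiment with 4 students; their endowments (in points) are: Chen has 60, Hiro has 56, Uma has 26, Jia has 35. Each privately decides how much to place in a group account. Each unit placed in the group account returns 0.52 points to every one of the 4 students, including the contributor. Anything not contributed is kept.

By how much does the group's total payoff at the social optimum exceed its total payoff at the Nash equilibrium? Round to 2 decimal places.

The private return per contributed unit is 0.52 < 1 for everyone, so the Nash equilibrium is zero contribution and the group total is Σ E_j = 60 + 56 + 26 + 35 = 177.
Each contributed unit returns 2.080 to the group, so the social optimum is full contribution by everyone: group total = 2.080 × 177 = 368.16.
Efficiency loss = (2.080 − 1) × 177 = 191.16.

191.16 points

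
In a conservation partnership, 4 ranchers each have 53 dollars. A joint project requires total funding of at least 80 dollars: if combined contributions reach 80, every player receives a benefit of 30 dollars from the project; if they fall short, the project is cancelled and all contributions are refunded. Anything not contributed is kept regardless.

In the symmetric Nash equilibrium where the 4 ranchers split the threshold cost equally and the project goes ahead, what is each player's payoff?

Equal share of the threshold: 80/4 = 20.
At this profile no one gains by cutting their contribution: any cut drops the total below 80, the project is cancelled, contributions are refunded, and the deviator ends with 53, which is less than 53 − 20 + 30 = 63. Contributing more than 20 just wastes the excess. So contributing exactly 20 is a best response.
Each player's payoff: 53 − 20 + 30 = 63.

63 dollars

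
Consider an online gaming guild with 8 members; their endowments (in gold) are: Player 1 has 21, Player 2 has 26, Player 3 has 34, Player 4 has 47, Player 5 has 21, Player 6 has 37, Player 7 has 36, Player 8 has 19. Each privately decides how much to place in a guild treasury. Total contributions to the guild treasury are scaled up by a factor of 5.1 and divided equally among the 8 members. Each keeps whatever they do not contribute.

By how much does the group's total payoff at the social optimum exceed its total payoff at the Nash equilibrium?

988.10 gold

The private return per contributed unit is 5.1/8 = 0.6375 < 1 for every player regardless of endowment, so the Nash equilibrium is zero contribution and the group total is Σ E_j = 21 + 26 + 34 + 47 + 21 + 37 + 36 + 19 = 241.
Each contributed unit returns 5.100 to the group, so the social optimum is full contribution by everyone: group total = 5.100 × 241 = 1229.10.
Efficiency loss = (5.100 − 1) × 241 = 988.10.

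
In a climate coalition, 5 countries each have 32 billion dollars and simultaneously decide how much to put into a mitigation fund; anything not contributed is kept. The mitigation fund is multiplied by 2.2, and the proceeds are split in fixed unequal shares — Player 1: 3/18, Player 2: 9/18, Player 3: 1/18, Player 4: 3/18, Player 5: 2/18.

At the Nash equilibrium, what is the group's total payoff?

For player j, contributing a unit is worthwhile iff 2.2 × (j's share) ≥ 1, i.e. iff j's share is at least 0.4545.
Only Player 2 (9/18) clears that bar, contributing 32; the remaining 4 contribute 0. Total contributed: 32.
The mitigation fund pays out 2.2 × 32 = 70.40 in total (split across the unequal shares, but the aggregate is all that matters for the group sum).
The 4 free-riders keep 32 each, adding 128. Group total = 128 + 70.40 = 198.40.

198.40 billion dollars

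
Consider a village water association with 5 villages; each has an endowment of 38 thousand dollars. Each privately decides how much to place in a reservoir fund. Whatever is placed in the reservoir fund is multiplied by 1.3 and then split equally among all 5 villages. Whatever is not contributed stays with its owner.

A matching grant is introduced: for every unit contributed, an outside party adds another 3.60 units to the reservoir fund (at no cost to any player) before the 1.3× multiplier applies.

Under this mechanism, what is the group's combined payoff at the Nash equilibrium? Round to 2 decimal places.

1136.20 thousand dollars

The effective private return per unit is now 1.3 × 4.60 / 5 = 1.1960 > 1, so every player's dominant strategy flips to full contribution.
At the Nash equilibrium everyone contributes 38. Group total payoff = 1.3 × 4.60 × 190 = 1136.20.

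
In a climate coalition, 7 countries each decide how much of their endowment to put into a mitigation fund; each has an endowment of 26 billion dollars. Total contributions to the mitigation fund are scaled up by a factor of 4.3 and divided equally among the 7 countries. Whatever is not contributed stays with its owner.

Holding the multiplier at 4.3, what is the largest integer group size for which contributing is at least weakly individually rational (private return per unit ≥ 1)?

4

Private return per unit is 4.3/(group size), which is ≥ 1 whenever the group size is ≤ 4.3.
The largest such integer is 4.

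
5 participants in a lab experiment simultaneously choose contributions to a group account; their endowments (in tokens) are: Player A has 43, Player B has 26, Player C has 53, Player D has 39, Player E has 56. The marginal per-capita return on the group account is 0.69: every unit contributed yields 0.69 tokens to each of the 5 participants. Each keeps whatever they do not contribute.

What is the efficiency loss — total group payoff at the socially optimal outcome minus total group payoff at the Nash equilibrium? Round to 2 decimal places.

The private return per contributed unit is 0.69 < 1 for everyone, so the Nash equilibrium is zero contribution and the group total is Σ E_j = 43 + 26 + 53 + 39 + 56 = 217.
Each contributed unit returns 3.450 to the group, so the social optimum is full contribution by everyone: group total = 3.450 × 217 = 748.65.
Efficiency loss = (3.450 − 1) × 217 = 531.65.

531.65 tokens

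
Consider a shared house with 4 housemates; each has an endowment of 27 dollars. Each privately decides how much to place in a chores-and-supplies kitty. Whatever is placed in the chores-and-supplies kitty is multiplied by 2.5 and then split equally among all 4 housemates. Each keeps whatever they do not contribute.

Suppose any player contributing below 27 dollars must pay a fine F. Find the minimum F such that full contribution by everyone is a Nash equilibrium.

Given the others contribute fully, the best deviation is to contribute 0 (any partial contribution still incurs the fine and gives up units whose private return 0.6250 is below 1).
Deviating from 27 to 0 saves 27 dollars but forfeits the deviator's share of the drop in the chores-and-supplies kitty: 2.5/4 × 27 = 16.87.
So the deviation gain is 27 − 16.87 = 10.13, and the fine must be at least 10.13 dollars to wipe it out.

10.13 dollars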